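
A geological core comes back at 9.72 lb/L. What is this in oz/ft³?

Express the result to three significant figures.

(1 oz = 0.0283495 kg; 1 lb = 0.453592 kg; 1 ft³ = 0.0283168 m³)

4400 oz/ft³

9.72 lb/L × 0.453592 kg/lb ÷ 0.001 m³/L = 4408.91 kg/m³
4408.91 kg/m³ ÷ 0.0283495 kg/oz × 0.0283168 m³/ft³ = 4403.82 oz/ft³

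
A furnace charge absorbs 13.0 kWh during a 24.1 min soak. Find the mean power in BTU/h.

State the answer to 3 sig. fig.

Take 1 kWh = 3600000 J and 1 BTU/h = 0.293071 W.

1.10×10⁵ BTU/h

13.0 kWh × 3600000 = 4.68×10⁷ J
24.1 min × 60 = 1446 s
P = E / t = 4.68×10⁷ J / 1446 s = 32365.1 W
32365.1 W ÷ (0.293071 W/BTU/h) = 110434 BTU/h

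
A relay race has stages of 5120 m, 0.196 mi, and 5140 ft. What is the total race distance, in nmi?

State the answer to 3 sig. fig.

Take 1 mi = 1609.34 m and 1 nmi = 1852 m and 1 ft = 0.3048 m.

5120 m (already m)
0.196 mi × 1609.34 = 315.431 m
5140 ft × 0.3048 = 1566.67 m
Sum: 5120 + 315.431 + 1566.67 = 7002.1 m
In nmi: 7002.1 / 1852 = 3.78083 nmi

3.78 nmi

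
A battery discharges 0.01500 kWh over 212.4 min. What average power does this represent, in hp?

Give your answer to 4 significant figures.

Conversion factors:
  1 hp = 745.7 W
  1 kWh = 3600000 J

0.01500 kWh × 3600000 → 54000 J
212.4 min × 60 → 12744 s
P = E / t = 54000 J / 12744 s = 4.23729 W
4.23729 W ÷ (745.7 W/hp) = 0.0056823 hp

0.005682 hp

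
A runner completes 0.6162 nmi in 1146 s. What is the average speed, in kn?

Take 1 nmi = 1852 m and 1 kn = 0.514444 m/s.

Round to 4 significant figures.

0.6162 nmi × 1852 = 1141.2 m
v = d / t = 1141.2 m / 1146 s = 0.995812 m/s
0.995812 m/s ÷ (0.514444 m/s/kn) = 1.93571 kn

1.936 kn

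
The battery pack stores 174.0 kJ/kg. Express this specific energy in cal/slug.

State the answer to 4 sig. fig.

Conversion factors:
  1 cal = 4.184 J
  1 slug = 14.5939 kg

6.069×10⁵ cal/slug

174.0 kJ/kg × 1000 J/kJ = 174000 J/kg
174000 J/kg ÷ 4.184 J/cal × 14.5939 kg/slug = 606916 cal/slug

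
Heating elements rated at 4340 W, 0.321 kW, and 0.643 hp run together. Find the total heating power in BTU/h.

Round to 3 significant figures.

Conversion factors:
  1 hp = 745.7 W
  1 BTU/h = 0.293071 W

4340 W (already W)
0.321 kW × 1000 = 321 W
0.643 hp × 745.7 = 479.485 W
Total: 4340 + 321 + 479.485 = 5140.48 W
In BTU/h: 5140.48 / 0.293071 = 17540.1 BTU/h

1.75×10⁴ BTU/h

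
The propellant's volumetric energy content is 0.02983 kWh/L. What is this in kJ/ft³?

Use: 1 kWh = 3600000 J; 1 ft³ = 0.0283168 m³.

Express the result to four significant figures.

3041 kJ/ft³

0.02983 kWh/L × 3600000 J/kWh ÷ 0.001 m³/L = 1.07388×10⁸ J/m³
1.07388×10⁸ J/m³ ÷ 1000 J/kJ × 0.0283168 m³/ft³ = 3040.88 kJ/ft³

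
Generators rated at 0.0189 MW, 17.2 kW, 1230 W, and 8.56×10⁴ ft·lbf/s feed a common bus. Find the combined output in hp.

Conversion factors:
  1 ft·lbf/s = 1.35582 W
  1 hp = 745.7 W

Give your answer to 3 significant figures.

206 hp

0.0189 MW × 1000000 → 18900 W
17.2 kW × 1000 → 17200 W
1230 W (already W)
8.56×10⁴ ft·lbf/s × 1.35582 → 116058 W
Combined: 18900 + 17200 + 1230 + 116058 = 153388 W
In hp: 153388 / 745.7 = 205.697 hp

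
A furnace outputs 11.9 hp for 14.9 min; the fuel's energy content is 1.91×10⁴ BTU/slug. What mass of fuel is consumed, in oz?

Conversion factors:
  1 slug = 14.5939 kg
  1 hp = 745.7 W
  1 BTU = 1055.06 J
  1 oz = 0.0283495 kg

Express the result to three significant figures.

203 oz

11.9 hp → 8873.83 W
14.9 min → 894 s
E = P × t = 8873.83 × 894 = 7.9332×10⁶ J
1.91×10⁴ BTU/slug → 1.38083×10⁶ J/kg
m = E / e_s = 7.9332×10⁶ / 1.38083×10⁶ = 5.74524 kg
In oz: 5.74524 / 0.0283495 = 202.658 oz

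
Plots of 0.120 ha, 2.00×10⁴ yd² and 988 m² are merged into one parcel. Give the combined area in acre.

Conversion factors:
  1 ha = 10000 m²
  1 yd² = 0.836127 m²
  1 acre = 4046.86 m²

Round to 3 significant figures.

4.67 acre

0.120 ha × 10000 = 1200 m²
2.00×10⁴ yd² × 0.836127 = 16722.5 m²
988 m² (already m²)
Total: 1200 + 16722.5 + 988 = 18910.5 m²
In acre: 18910.5 / 4046.86 = 4.67288 acre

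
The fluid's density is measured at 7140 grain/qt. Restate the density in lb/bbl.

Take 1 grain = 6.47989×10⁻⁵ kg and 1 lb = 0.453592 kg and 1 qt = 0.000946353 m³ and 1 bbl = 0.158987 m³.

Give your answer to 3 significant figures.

171 lb/bbl

7140 grain/qt × 6.47989×10⁻⁵ kg/grain ÷ 0.000946353 m³/qt = 488.892 kg/m³
488.892 kg/m³ ÷ 0.453592 kg/lb × 0.158987 m³/bbl = 171.36 lb/bbl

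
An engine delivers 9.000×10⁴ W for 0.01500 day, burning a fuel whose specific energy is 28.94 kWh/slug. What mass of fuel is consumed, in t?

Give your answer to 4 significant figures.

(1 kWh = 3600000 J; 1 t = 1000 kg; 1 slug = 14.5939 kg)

0.01500 day → 1296 s
E = P × t = 90000 × 1296 = 1.1664×10⁸ J
28.94 kWh/slug → 7.13887×10⁶ J/kg
m = E / e_s = 1.1664×10⁸ / 7.13887×10⁶ = 16.3387 kg
In t: 16.3387 / 1000 = 0.0163387 t

0.01634 t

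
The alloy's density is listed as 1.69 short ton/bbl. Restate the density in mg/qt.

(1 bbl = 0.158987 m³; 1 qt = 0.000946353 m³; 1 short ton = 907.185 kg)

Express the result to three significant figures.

9.13×10⁶ mg/qt

1.69 short ton/bbl × 907.185 kg/short ton ÷ 0.158987 m³/bbl = 9643.2 kg/m³
9643.2 kg/m³ ÷ 10⁻⁶ kg/mg × 0.000946353 m³/qt = 9.12587×10⁶ mg/qt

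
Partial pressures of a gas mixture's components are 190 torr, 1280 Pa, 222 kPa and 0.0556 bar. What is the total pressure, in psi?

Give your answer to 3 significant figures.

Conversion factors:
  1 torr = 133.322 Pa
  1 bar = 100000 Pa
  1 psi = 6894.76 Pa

190 torr × 133.322 = 25331.2 Pa
1280 Pa (already Pa)
222 kPa × 1000 = 222000 Pa
0.0556 bar × 100000 = 5560 Pa
Combined: 25331.2 + 1280 + 222000 + 5560 = 254171 Pa
In psi: 254171 / 6894.76 = 36.8644 psi

36.9 psi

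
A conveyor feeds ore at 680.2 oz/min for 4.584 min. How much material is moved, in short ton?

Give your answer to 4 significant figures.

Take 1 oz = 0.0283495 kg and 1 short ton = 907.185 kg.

680.2 oz/min → 0.321389 kg/s
4.584 min → 275.04 s
m = ṁ × t = 0.321389 × 275.04 = 88.3948 kg
In short ton: 88.3948 / 907.185 = 0.0974386 short ton

0.09744 short ton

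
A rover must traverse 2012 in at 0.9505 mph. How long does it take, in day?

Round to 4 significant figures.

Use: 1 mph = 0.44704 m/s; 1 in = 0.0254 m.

0.001392 day

2012 in × 0.0254 = 51.1048 m
0.9505 mph × 0.44704 = 0.424912 m/s
t = d / v = 51.1048 m / 0.424912 m/s = 120.271 s
120.271 s ÷ (86400 s/day) = 0.00139203 day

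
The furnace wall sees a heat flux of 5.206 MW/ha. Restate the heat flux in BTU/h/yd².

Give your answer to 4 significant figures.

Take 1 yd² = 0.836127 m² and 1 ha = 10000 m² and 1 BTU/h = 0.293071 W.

1485 BTU/h/yd²

5.206 MW/ha × 1000000 W/MW ÷ 10000 m²/ha = 520.6 W/m²
520.6 W/m² ÷ 0.293071 W/BTU/h × 0.836127 m²/yd² = 1485.26 BTU/h/yd²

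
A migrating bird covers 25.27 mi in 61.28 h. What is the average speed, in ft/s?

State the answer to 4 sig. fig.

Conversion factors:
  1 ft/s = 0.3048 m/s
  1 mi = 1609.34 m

25.27 mi × 1609.34 = 40668 m
61.28 h × 3600 = 220608 s
v = d / t = 40668 m / 220608 s = 0.184345 m/s
0.184345 m/s ÷ (0.3048 m/s/ft/s) = 0.604806 ft/s

0.6048 ft/s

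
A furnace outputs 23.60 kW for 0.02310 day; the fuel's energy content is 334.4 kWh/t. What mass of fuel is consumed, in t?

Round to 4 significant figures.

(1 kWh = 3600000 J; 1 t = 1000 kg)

0.03913 t

23.60 kW → 23600 W
0.02310 day → 1995.84 s
E = P × t = 23600 × 1995.84 = 4.71018×10⁷ J
334.4 kWh/t → 1.20384×10⁶ J/kg
m = E / e_s = 4.71018×10⁷ / 1.20384×10⁶ = 39.1263 kg
In t: 39.1263 / 1000 = 0.0391263 t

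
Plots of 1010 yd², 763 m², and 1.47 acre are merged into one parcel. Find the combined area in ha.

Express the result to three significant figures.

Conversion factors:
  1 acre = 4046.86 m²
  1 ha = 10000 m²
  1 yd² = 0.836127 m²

1010 yd² × 0.836127 = 844.488 m²
763 m² (already m²)
1.47 acre × 4046.86 = 5948.88 m²
Combined: 844.488 + 763 + 5948.88 = 7556.37 m²
In ha: 7556.37 / 10000 = 0.755637 ha

0.756 ha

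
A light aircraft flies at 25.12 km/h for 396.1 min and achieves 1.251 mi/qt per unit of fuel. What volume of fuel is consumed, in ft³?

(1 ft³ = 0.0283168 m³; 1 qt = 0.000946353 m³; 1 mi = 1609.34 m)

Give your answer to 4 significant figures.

25.12 km/h → 6.97778 m/s
396.1 min → 23766 s
d = v × t = 6.97778 × 23766 = 165834 m
1.251 mi/qt → 2.12741×10⁶ m/m³
V = d / (distance per unit fuel) = 165834 / 2.12741×10⁶ = 0.0779511 m³
In ft³: 0.0779511 / 0.0283168 = 2.75282 ft³

2.753 ft³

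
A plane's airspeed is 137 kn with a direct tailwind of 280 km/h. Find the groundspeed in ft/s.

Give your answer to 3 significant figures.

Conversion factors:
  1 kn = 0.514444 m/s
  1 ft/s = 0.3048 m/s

486 ft/s

137 kn × 0.514444 = 70.4788 m/s
280 km/h × (1/3.6) = 77.7778 m/s
Sum: 70.4788 + 77.7778 = 148.257 m/s
In ft/s: 148.257 / 0.3048 = 486.407 ft/s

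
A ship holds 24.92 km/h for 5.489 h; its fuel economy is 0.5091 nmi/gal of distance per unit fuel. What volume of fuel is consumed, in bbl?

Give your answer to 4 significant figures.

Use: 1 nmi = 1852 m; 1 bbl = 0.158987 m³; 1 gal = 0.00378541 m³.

24.92 km/h → 6.92222 m/s
5.489 h → 19760.4 s
d = v × t = 6.92222 × 19760.4 = 136786 m
0.5091 nmi/gal → 249076 m/m³
V = d / (distance per unit fuel) = 136786 / 249076 = 0.549174 m³
In bbl: 0.549174 / 0.158987 = 3.45421 bbl

3.454 bbl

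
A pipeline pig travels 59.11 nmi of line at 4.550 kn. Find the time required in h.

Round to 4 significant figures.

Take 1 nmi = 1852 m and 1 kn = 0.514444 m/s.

12.99 h

59.11 nmi × 1852 = 109472 m
4.550 kn × 0.514444 = 2.34072 m/s
t = d / v = 109472 m / 2.34072 m/s = 46768.5 s
46768.5 s ÷ (3600 s/h) = 12.9913 h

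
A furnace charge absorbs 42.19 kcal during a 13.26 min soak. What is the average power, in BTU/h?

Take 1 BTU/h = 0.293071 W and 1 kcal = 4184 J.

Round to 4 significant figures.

42.19 kcal × 4184 → 176523 J
13.26 min × 60 → 795.6 s
P = E / t = 176523 J / 795.6 s = 221.874 W
221.874 W ÷ (0.293071 W/BTU/h) = 757.066 BTU/h

757.1 BTU/h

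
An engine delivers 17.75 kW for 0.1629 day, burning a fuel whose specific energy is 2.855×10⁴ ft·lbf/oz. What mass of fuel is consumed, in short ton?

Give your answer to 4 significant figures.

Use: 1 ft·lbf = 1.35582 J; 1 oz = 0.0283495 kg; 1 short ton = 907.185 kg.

17.75 kW → 17750 W
0.1629 day → 14074.6 s
E = P × t = 17750 × 14074.6 = 2.49824×10⁸ J
2.855×10⁴ ft·lbf/oz → 1.36541×10⁶ J/kg
m = E / e_s = 2.49824×10⁸ / 1.36541×10⁶ = 182.966 kg
In short ton: 182.966 / 907.185 = 0.201685 short ton

0.2017 short ton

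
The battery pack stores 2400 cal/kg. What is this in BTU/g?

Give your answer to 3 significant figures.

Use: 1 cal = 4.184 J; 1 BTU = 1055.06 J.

0.00952 BTU/g

2400 cal/kg × 4.184 J/cal = 10041.6 J/kg
10041.6 J/kg ÷ 1055.06 J/BTU × 0.001 kg/g = 0.00951756 BTU/g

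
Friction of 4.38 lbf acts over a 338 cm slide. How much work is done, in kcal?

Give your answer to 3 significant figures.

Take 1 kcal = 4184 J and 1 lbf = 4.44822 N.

0.0157 kcal

4.38 lbf × 4.44822 = 19.4832 N
338 cm × 0.01 = 3.38 m
W = F × d = 19.4832 N × 3.38 m = 65.8532 J
65.8532 J ÷ (4184 J/kcal) = 0.0157393 kcal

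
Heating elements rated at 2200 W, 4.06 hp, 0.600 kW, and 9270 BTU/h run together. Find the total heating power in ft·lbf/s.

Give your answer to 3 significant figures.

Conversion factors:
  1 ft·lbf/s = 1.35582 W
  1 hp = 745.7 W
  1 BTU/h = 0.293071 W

6300 ft·lbf/s

2200 W (already W)
4.06 hp × 745.7 = 3027.54 W
0.600 kW × 1000 = 600 W
9270 BTU/h × 0.293071 = 2716.77 W
Total: 2200 + 3027.54 + 600 + 2716.77 = 8544.31 W
In ft·lbf/s: 8544.31 / 1.35582 = 6301.95 ft·lbf/s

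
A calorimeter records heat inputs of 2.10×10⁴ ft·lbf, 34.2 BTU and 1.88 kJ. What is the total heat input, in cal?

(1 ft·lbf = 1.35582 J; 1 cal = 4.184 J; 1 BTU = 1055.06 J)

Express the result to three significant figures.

2.10×10⁴ ft·lbf × 1.35582 = 28472.2 J
34.2 BTU × 1055.06 = 36083.1 J
1.88 kJ × 1000 = 1880 J
Total: 28472.2 + 36083.1 + 1880 = 66435.3 J
In cal: 66435.3 / 4.184 = 15878.4 cal

1.59×10⁴ cal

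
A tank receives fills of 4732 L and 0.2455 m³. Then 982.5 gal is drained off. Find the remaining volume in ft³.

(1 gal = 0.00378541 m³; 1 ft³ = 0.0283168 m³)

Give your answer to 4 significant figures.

44.44 ft³

4732 L × 0.001 = 4.732 m³
0.2455 m³ (already m³)
982.5 gal × 0.00378541 = 3.71917 m³
Sum: 4.732 + 0.2455 − 3.71917 = 1.25833 m³
In ft³: 1.25833 / 0.0283168 = 44.4376 ft³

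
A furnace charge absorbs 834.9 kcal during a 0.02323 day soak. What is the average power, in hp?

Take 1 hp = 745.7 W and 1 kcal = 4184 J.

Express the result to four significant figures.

2.334 hp

834.9 kcal × 4184 → 3.49322×10⁶ J
0.02323 day × 86400 → 2007.07 s
P = E / t = 3.49322×10⁶ J / 2007.07 s = 1740.46 W
1740.46 W ÷ (745.7 W/hp) = 2.33399 hp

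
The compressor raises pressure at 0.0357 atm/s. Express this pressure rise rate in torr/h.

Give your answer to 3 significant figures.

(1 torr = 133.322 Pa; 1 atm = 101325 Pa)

9.77×10⁴ torr/h

0.0357 atm/s × 101325 Pa/atm = 3617.3 Pa/s
3617.3 Pa/s ÷ 133.322 Pa/torr × 3600 s/h = 97675.4 torr/h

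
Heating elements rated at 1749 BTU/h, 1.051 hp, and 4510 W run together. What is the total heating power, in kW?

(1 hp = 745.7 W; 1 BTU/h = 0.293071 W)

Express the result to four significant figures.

1749 BTU/h × 0.293071 = 512.581 W
1.051 hp × 745.7 = 783.731 W
4510 W (already W)
Combined: 512.581 + 783.731 + 4510 = 5806.31 W
In kW: 5806.31 / 1000 = 5.80631 kW

5.806 kW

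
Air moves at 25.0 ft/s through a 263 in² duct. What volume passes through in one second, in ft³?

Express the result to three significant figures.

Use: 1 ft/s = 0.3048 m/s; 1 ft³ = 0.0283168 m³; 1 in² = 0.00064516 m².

25.0 ft/s × 0.3048 = 7.62 m/s
263 in² × 0.00064516 = 0.169677 m²
V = v × A × t = 7.62 m/s × 0.169677 m² × 1 s = 1.29294 m³
1.29294 m³ ÷ (0.0283168 m³/ft³) = 45.6598 ft³

45.7 ft³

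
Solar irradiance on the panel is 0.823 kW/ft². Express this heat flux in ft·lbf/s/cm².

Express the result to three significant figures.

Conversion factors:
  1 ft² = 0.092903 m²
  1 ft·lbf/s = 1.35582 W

0.823 kW/ft² × 1000 W/kW ÷ 0.092903 m²/ft² = 8858.7 W/m²
8858.7 W/m² ÷ 1.35582 W/ft·lbf/s × 0.0001 m²/cm² = 0.653383 ft·lbf/s/cm²

0.653 ft·lbf/s/cm²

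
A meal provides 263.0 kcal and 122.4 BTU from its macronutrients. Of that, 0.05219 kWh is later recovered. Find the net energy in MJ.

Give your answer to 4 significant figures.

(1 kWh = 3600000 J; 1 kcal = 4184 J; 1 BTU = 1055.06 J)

263.0 kcal × 4184 = 1.10039×10⁶ J
122.4 BTU × 1055.06 = 129139 J
0.05219 kWh × 3600000 = 187884 J
Result: 1.10039×10⁶ + 129139 − 187884 = 1.04164×10⁶ J
In MJ: 1.04164×10⁶ / 1000000 = 1.04164 MJ

1.042 MJ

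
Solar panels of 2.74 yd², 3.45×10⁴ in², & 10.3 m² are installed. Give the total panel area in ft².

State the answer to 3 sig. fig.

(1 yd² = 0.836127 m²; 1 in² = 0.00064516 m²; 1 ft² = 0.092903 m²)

2.74 yd² × 0.836127 = 2.29099 m²
3.45×10⁴ in² × 0.00064516 = 22.258 m²
10.3 m² (already m²)
Combined: 2.29099 + 22.258 + 10.3 = 34.849 m²
In ft²: 34.849 / 0.092903 = 375.112 ft²

375 ft²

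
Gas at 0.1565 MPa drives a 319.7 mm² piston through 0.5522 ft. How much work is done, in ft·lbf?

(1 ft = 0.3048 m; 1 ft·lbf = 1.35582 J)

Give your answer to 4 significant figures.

6.211 ft·lbf

0.1565 MPa → 156500 Pa
319.7 mm² → 3.197×10⁻⁴ m²
F = P × A = 156500 × 3.197×10⁻⁴ = 50.033 N
0.5522 ft → 0.168311 m
W = F × d = 50.033 × 0.168311 = 8.4211 J
In ft·lbf: 8.4211 / 1.35582 = 6.21108 ft·lbf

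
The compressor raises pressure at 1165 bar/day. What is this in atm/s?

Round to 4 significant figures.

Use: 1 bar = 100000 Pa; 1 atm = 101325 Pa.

0.01331 atm/s

1165 bar/day × 100000 Pa/bar ÷ 86400 s/day = 1348.38 Pa/s
1348.38 Pa/s ÷ 101325 Pa/atm = 0.0133075 atm/s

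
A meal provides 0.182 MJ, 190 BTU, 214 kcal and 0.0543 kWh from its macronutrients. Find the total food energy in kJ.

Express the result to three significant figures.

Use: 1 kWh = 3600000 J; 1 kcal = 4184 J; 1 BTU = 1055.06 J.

0.182 MJ × 1000000 = 182000 J
190 BTU × 1055.06 = 200461 J
214 kcal × 4184 = 895376 J
0.0543 kWh × 3600000 = 195480 J
Combined: 182000 + 200461 + 895376 + 195480 = 1.47332×10⁶ J
In kJ: 1.47332×10⁶ / 1000 = 1473.32 kJ

1470 kJ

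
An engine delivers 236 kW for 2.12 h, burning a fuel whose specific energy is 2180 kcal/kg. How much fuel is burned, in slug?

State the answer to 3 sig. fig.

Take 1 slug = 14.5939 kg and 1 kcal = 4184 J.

236 kW → 236000 W
2.12 h → 7632 s
E = P × t = 236000 × 7632 = 1.80115×10⁹ J
2180 kcal/kg → 9.12112×10⁶ J/kg
m = E / e_s = 1.80115×10⁹ / 9.12112×10⁶ = 197.47 kg
In slug: 197.47 / 14.5939 = 13.531 slug

13.5 slug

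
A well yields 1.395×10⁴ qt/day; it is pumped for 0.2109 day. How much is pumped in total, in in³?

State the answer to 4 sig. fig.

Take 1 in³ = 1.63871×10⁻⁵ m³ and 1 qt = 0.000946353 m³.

1.395×10⁴ qt/day → 1.52797×10⁻⁴ m³/s
0.2109 day → 18221.8 s
V = Q × t = 1.52797×10⁻⁴ × 18221.8 = 2.78424 m³
In in³: 2.78424 / 1.63871×10⁻⁵ = 169904 in³

1.699×10⁵ in³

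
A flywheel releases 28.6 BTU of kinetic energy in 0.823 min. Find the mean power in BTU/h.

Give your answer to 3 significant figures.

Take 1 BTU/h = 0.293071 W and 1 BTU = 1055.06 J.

2090 BTU/h

28.6 BTU × 1055.06 → 30174.7 J
0.823 min × 60 → 49.38 s
P = E / t = 30174.7 J / 49.38 s = 611.071 W
611.071 W ÷ (0.293071 W/BTU/h) = 2085.06 BTU/h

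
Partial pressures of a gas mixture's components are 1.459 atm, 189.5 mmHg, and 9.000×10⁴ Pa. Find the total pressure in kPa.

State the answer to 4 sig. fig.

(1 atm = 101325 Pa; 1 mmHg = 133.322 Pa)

263.1 kPa

1.459 atm × 101325 = 147833 Pa
189.5 mmHg × 133.322 = 25264.5 Pa
9.000×10⁴ Pa (already Pa)
Sum: 147833 + 25264.5 + 90000 = 263098 Pa
In kPa: 263098 / 1000 = 263.098 kPa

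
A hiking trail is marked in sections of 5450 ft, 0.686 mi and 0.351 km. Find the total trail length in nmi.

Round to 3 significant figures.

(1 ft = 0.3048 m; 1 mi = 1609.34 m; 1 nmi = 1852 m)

1.68 nmi

5450 ft × 0.3048 → 1661.16 m
0.686 mi × 1609.34 → 1104.01 m
0.351 km × 1000 → 351 m
Total: 1661.16 + 1104.01 + 351 = 3116.17 m
In nmi: 3116.17 / 1852 = 1.6826 nmi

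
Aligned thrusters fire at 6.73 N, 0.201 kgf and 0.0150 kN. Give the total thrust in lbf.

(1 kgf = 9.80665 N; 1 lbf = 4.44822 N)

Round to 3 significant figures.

6.73 N (already N)
0.201 kgf × 9.80665 → 1.97114 N
0.0150 kN × 1000 → 15 N
Combined: 6.73 + 1.97114 + 15 = 23.7011 N
In lbf: 23.7011 / 4.44822 = 5.32822 lbf

5.33 lbf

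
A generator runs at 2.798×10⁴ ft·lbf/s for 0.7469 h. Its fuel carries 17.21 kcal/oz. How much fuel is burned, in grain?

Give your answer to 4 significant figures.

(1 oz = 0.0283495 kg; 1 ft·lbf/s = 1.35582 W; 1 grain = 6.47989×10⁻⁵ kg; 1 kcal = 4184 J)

2.798×10⁴ ft·lbf/s → 37935.8 W
0.7469 h → 2688.84 s
E = P × t = 37935.8 × 2688.84 = 1.02003×10⁸ J
17.21 kcal/oz → 2.53996×10⁶ J/kg
m = E / e_s = 1.02003×10⁸ / 2.53996×10⁶ = 40.1593 kg
In grain: 40.1593 / 6.47989×10⁻⁵ = 619753 grain

6.198×10⁵ grain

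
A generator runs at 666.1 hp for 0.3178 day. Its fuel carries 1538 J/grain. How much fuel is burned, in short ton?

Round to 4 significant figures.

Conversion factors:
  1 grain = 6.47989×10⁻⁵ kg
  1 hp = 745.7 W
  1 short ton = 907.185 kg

666.1 hp → 496711 W
0.3178 day → 27457.9 s
E = P × t = 496711 × 27457.9 = 1.36386×10¹⁰ J
1538 J/grain → 2.3735×10⁷ J/kg
m = E / e_s = 1.36386×10¹⁰ / 2.3735×10⁷ = 574.62 kg
In short ton: 574.62 / 907.185 = 0.63341 short ton

0.6334 short ton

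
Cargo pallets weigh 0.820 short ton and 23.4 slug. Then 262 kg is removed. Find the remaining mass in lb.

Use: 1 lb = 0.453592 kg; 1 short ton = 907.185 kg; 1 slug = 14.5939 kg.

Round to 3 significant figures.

1820 lb

0.820 short ton × 907.185 → 743.892 kg
23.4 slug × 14.5939 → 341.497 kg
262 kg (already kg)
Result: 743.892 + 341.497 − 262 = 823.389 kg
In lb: 823.389 / 0.453592 = 1815.26 lb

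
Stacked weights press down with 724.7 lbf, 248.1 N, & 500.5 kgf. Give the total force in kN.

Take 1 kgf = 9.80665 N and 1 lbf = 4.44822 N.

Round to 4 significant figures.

8.380 kN

724.7 lbf × 4.44822 → 3223.63 N
248.1 N (already N)
500.5 kgf × 9.80665 → 4908.23 N
Combined: 3223.63 + 248.1 + 4908.23 = 8379.96 N
In kN: 8379.96 / 1000 = 8.37996 kN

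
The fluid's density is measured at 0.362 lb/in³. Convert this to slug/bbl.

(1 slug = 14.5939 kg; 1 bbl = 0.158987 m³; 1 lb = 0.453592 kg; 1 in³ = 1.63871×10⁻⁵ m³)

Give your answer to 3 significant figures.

109 slug/bbl

0.362 lb/in³ × 0.453592 kg/lb ÷ 1.63871×10⁻⁵ m³/in³ = 10020.1 kg/m³
10020.1 kg/m³ ÷ 14.5939 kg/slug × 0.158987 m³/bbl = 109.16 slug/bbl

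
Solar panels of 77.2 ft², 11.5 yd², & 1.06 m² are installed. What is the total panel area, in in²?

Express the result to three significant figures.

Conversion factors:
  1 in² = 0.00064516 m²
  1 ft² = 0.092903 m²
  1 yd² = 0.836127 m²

77.2 ft² × 0.092903 = 7.17211 m²
11.5 yd² × 0.836127 = 9.61546 m²
1.06 m² (already m²)
Total: 7.17211 + 9.61546 + 1.06 = 17.8476 m²
In in²: 17.8476 / 0.00064516 = 27663.8 in²

2.77×10⁴ in²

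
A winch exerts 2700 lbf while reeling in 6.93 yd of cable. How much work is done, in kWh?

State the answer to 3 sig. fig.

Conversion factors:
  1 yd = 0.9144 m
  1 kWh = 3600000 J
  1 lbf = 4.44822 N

0.0211 kWh

2700 lbf × 4.44822 = 12010.2 N
6.93 yd × 0.9144 = 6.33679 m
W = F × d = 12010.2 N × 6.33679 m = 76106.1 J
76106.1 J ÷ (3600000 J/kWh) = 0.0211406 kWh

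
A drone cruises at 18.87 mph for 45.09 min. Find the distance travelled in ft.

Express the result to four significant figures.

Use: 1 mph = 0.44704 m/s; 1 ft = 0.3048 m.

7.487×10⁴ ft

18.87 mph × 0.44704 = 8.43564 m/s
45.09 min × 60 = 2705.4 s
d = v × t = 8.43564 m/s × 2705.4 s = 22821.8 m
22821.8 m ÷ (0.3048 m/ft) = 74874.7 ft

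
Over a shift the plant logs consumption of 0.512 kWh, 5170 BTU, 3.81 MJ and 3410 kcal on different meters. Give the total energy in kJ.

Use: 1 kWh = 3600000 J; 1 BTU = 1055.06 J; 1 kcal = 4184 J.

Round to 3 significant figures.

2.54×10⁴ kJ

0.512 kWh × 3600000 = 1.8432×10⁶ J
5170 BTU × 1055.06 = 5.45466×10⁶ J
3.81 MJ × 1000000 = 3.81×10⁶ J
3410 kcal × 4184 = 1.42674×10⁷ J
Total: 1.8432×10⁶ + 5.45466×10⁶ + 3.81×10⁶ + 1.42674×10⁷ = 2.53753×10⁷ J
In kJ: 2.53753×10⁷ / 1000 = 25375.3 kJ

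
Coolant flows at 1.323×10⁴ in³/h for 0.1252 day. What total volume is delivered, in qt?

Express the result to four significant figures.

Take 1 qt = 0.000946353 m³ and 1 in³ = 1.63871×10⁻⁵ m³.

1.323×10⁴ in³/h → 6.02226×10⁻⁵ m³/s
0.1252 day → 10817.3 s
V = Q × t = 6.02226×10⁻⁵ × 10817.3 = 0.651446 m³
In qt: 0.651446 / 0.000946353 = 688.375 qt

688.4 qt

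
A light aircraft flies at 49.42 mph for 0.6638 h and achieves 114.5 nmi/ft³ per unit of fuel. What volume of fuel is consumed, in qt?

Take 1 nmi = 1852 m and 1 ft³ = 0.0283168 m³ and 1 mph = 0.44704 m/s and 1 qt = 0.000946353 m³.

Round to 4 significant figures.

49.42 mph → 22.0927 m/s
0.6638 h → 2389.68 s
d = v × t = 22.0927 × 2389.68 = 52794.5 m
114.5 nmi/ft³ → 7.48863×10⁶ m/m³
V = d / (distance per unit fuel) = 52794.5 / 7.48863×10⁶ = 0.00704995 m³
In qt: 0.00704995 / 0.000946353 = 7.4496 qt

7.450 qt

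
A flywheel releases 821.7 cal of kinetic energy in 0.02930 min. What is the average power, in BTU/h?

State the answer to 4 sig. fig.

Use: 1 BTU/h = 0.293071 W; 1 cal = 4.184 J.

821.7 cal × 4.184 = 3437.99 J
0.02930 min × 60 = 1.758 s
P = E / t = 3437.99 J / 1.758 s = 1955.63 W
1955.63 W ÷ (0.293071 W/BTU/h) = 6672.89 BTU/h

6673 BTU/h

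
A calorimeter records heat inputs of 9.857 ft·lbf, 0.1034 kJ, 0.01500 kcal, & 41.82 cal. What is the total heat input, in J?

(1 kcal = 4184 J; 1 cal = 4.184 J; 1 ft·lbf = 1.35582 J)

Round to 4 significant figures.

354.5 J

9.857 ft·lbf × 1.35582 = 13.3643 J
0.1034 kJ × 1000 = 103.4 J
0.01500 kcal × 4184 = 62.76 J
41.82 cal × 4.184 = 174.975 J
Sum: 13.3643 + 103.4 + 62.76 + 174.975 = 354.499 J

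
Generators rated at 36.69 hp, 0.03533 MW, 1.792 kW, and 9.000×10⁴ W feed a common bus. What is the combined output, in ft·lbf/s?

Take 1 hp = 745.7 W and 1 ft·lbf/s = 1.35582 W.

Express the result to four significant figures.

36.69 hp × 745.7 = 27359.7 W
0.03533 MW × 1000000 = 35330 W
1.792 kW × 1000 = 1792 W
9.000×10⁴ W (already W)
Combined: 27359.7 + 35330 + 1792 + 90000 = 154482 W
In ft·lbf/s: 154482 / 1.35582 = 113940 ft·lbf/s

1.139×10⁵ ft·lbf/s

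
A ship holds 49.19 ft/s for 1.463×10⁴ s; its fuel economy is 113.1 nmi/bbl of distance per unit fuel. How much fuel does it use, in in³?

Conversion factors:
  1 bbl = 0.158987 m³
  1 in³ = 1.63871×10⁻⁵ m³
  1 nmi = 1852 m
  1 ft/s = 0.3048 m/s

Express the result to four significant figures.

49.19 ft/s → 14.9931 m/s
d = v × t = 14.9931 × 14630 = 219349 m
113.1 nmi/bbl → 1.31747×10⁶ m/m³
V = d / (distance per unit fuel) = 219349 / 1.31747×10⁶ = 0.166493 m³
In in³: 0.166493 / 1.63871×10⁻⁵ = 10160 in³

1.016×10⁴ in³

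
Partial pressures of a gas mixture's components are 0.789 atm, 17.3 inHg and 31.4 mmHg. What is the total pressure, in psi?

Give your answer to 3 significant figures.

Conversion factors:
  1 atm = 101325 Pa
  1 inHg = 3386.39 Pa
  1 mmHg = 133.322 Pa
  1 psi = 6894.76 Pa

20.7 psi

0.789 atm × 101325 = 79945.4 Pa
17.3 inHg × 3386.39 = 58584.5 Pa
31.4 mmHg × 133.322 = 4186.31 Pa
Combined: 79945.4 + 58584.5 + 4186.31 = 142716 Pa
In psi: 142716 / 6894.76 = 20.6992 psi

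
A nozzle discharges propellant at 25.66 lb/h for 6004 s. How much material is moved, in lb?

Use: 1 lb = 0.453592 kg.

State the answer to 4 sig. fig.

25.66 lb/h → 0.0032331 kg/s
m = ṁ × t = 0.0032331 × 6004 = 19.4115 kg
In lb: 19.4115 / 0.453592 = 42.7951 lb

42.80 lb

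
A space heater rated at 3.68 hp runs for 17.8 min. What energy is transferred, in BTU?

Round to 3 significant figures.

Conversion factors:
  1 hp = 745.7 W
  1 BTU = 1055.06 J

3.68 hp × 745.7 → 2744.18 W
17.8 min × 60 → 1068 s
E = P × t = 2744.18 W × 1068 s = 2.93078×10⁶ J
2.93078×10⁶ J ÷ (1055.06 J/BTU) = 2777.83 BTU

2780 BTU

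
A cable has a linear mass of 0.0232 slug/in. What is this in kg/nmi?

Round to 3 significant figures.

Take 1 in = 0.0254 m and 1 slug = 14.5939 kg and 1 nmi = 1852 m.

2.47×10⁴ kg/nmi

0.0232 slug/in × 14.5939 kg/slug ÷ 0.0254 m/in = 13.3299 kg/m
13.3299 kg/m × 1852 m/nmi = 24687 kg/nmi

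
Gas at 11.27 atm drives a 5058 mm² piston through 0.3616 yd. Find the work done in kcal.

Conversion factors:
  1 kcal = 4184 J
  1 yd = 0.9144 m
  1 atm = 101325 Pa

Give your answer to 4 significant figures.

0.4564 kcal

11.27 atm → 1.14193×10⁶ Pa
5058 mm² → 0.005058 m²
F = P × A = 1.14193×10⁶ × 0.005058 = 5775.88 N
0.3616 yd → 0.330647 m
W = F × d = 5775.88 × 0.330647 = 1909.78 J
In kcal: 1909.78 / 4184 = 0.456448 kcal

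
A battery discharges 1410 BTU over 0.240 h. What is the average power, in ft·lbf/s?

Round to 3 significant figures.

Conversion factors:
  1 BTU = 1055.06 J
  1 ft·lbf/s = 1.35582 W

1410 BTU × 1055.06 → 1.48763×10⁶ J
0.240 h × 3600 → 864 s
P = E / t = 1.48763×10⁶ J / 864 s = 1721.79 W
1721.79 W ÷ (1.35582 W/ft·lbf/s) = 1269.93 ft·lbf/s

1270 ft·lbf/s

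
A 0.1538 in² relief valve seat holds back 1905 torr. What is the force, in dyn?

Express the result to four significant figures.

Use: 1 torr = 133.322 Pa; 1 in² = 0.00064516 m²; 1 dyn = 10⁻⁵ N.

1905 torr × 133.322 = 253978 Pa
0.1538 in² × 0.00064516 = 9.92256×10⁻⁵ m²
F = P × A = 253978 Pa × 9.92256×10⁻⁵ m² = 25.2011 N
25.2011 N ÷ (10⁻⁵ N/dyn) = 2.52011×10⁶ dyn

2.520×10⁶ dyn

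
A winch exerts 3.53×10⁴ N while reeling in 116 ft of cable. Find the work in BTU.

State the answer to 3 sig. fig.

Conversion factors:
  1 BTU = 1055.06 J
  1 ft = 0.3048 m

1180 BTU

116 ft × 0.3048 = 35.3568 m
W = F × d = 35300 N × 35.3568 m = 1.2481×10⁶ J
1.2481×10⁶ J ÷ (1055.06 J/BTU) = 1182.97 BTU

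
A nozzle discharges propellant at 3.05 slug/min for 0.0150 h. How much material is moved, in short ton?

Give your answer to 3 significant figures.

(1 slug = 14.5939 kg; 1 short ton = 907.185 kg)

3.05 slug/min → 0.741857 kg/s
0.0150 h → 54 s
m = ṁ × t = 0.741857 × 54 = 40.0603 kg
In short ton: 40.0603 / 907.185 = 0.0441589 short ton

0.0442 short ton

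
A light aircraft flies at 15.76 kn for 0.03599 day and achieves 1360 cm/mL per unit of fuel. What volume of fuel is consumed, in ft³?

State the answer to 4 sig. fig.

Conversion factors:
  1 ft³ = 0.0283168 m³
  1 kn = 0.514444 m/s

15.76 kn → 8.10764 m/s
0.03599 day → 3109.54 s
d = v × t = 8.10764 × 3109.54 = 25211 m
1360 cm/mL → 1.36×10⁷ m/m³
V = d / (distance per unit fuel) = 25211 / 1.36×10⁷ = 0.00185375 m³
In ft³: 0.00185375 / 0.0283168 = 0.0654647 ft³

0.06546 ft³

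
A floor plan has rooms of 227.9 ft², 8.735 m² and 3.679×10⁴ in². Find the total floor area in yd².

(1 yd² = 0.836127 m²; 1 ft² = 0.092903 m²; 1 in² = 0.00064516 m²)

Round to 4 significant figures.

64.16 yd²

227.9 ft² × 0.092903 = 21.1726 m²
8.735 m² (already m²)
3.679×10⁴ in² × 0.00064516 = 23.7354 m²
Total: 21.1726 + 8.735 + 23.7354 = 53.643 m²
In yd²: 53.643 / 0.836127 = 64.1565 yd²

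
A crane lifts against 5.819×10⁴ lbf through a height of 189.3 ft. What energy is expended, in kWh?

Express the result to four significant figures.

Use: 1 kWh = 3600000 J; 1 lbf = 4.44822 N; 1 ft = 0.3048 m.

4.149 kWh

5.819×10⁴ lbf × 4.44822 → 258842 N
189.3 ft × 0.3048 → 57.6986 m
W = F × d = 258842 N × 57.6986 m = 1.49348×10⁷ J
1.49348×10⁷ J ÷ (3600000 J/kWh) = 4.14856 kWh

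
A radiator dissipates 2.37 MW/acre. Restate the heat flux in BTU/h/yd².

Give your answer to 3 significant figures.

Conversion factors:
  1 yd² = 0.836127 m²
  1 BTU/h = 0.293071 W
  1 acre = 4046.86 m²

1670 BTU/h/yd²

2.37 MW/acre × 1000000 W/MW ÷ 4046.86 m²/acre = 585.639 W/m²
585.639 W/m² ÷ 0.293071 W/BTU/h × 0.836127 m²/yd² = 1670.82 BTU/h/yd²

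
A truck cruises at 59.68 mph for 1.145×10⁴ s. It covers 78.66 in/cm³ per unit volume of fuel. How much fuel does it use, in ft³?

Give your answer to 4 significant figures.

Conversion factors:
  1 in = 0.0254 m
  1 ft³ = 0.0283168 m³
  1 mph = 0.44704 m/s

59.68 mph → 26.6793 m/s
d = v × t = 26.6793 × 11450 = 305478 m
78.66 in/cm³ → 1.99796×10⁶ m/m³
V = d / (distance per unit fuel) = 305478 / 1.99796×10⁶ = 0.152895 m³
In ft³: 0.152895 / 0.0283168 = 5.39944 ft³

5.399 ft³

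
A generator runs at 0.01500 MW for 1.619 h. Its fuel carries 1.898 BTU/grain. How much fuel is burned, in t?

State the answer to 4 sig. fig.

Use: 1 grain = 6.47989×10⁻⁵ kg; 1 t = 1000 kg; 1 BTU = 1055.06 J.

0.01500 MW → 15000 W
1.619 h → 5828.4 s
E = P × t = 15000 × 5828.4 = 8.7426×10⁷ J
1.898 BTU/grain → 3.09034×10⁷ J/kg
m = E / e_s = 8.7426×10⁷ / 3.09034×10⁷ = 2.82901 kg
In t: 2.82901 / 1000 = 0.00282901 t

0.002829 t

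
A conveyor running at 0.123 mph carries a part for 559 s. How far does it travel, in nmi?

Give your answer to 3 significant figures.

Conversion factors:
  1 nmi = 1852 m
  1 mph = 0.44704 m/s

0.0166 nmi

0.123 mph × 0.44704 = 0.0549859 m/s
d = v × t = 0.0549859 m/s × 559 s = 30.7371 m
30.7371 m ÷ (1852 m/nmi) = 0.0165967 nmi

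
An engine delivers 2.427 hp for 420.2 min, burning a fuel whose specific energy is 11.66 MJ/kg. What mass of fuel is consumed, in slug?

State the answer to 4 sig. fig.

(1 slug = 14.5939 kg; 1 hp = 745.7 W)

0.2681 slug

2.427 hp → 1809.81 W
420.2 min → 25212 s
E = P × t = 1809.81 × 25212 = 4.56289×10⁷ J
11.66 MJ/kg → 1.166×10⁷ J/kg
m = E / e_s = 4.56289×10⁷ / 1.166×10⁷ = 3.91328 kg
In slug: 3.91328 / 14.5939 = 0.268145 slug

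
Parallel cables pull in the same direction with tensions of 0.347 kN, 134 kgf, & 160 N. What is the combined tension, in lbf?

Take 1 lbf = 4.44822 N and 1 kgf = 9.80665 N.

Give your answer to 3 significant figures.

0.347 kN × 1000 = 347 N
134 kgf × 9.80665 = 1314.09 N
160 N (already N)
Total: 347 + 1314.09 + 160 = 1821.09 N
In lbf: 1821.09 / 4.44822 = 409.397 lbf

409 lbf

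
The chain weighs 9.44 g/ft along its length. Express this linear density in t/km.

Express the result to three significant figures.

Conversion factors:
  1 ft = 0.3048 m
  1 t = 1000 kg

0.0310 t/km

9.44 g/ft × 0.001 kg/g ÷ 0.3048 m/ft = 0.0309711 kg/m
0.0309711 kg/m ÷ 1000 kg/t × 1000 m/km = 0.0309711 t/km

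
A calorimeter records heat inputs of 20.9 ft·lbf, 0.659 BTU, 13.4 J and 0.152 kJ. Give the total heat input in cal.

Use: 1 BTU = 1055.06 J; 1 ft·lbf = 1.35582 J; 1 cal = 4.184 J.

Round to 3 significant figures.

20.9 ft·lbf × 1.35582 = 28.3366 J
0.659 BTU × 1055.06 = 695.285 J
13.4 J (already J)
0.152 kJ × 1000 = 152 J
Sum: 28.3366 + 695.285 + 13.4 + 152 = 889.022 J
In cal: 889.022 / 4.184 = 212.481 cal

212 cal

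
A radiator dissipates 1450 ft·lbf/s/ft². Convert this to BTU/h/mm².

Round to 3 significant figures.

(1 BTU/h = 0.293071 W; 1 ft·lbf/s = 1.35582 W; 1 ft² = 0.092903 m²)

1450 ft·lbf/s/ft² × 1.35582 W/ft·lbf/s ÷ 0.092903 m²/ft² = 21161.2 W/m²
21161.2 W/m² ÷ 0.293071 W/BTU/h × 10⁻⁶ m²/mm² = 0.072205 BTU/h/mm²

0.0722 BTU/h/mm²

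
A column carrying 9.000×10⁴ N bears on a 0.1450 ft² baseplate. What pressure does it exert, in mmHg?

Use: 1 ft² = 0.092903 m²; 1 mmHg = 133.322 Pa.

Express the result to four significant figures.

5.011×10⁴ mmHg

0.1450 ft² × 0.092903 = 0.0134709 m²
P = F / A = 90000 N / 0.0134709 m² = 6.68107×10⁶ Pa
6.68107×10⁶ Pa ÷ (133.322 Pa/mmHg) = 50112.3 mmHg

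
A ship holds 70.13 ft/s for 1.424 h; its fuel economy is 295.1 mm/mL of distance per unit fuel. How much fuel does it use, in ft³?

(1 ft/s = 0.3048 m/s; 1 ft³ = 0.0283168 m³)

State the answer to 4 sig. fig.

13.11 ft³

70.13 ft/s → 21.3756 m/s
1.424 h → 5126.4 s
d = v × t = 21.3756 × 5126.4 = 109580 m
295.1 mm/mL → 295100 m/m³
V = d / (distance per unit fuel) = 109580 / 295100 = 0.371332 m³
In ft³: 0.371332 / 0.0283168 = 13.1135 ft³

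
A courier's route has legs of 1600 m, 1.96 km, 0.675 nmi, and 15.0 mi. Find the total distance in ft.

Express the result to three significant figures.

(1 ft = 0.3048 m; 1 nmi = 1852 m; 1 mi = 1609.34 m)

9.50×10⁴ ft

1600 m (already m)
1.96 km × 1000 → 1960 m
0.675 nmi × 1852 → 1250.1 m
15.0 mi × 1609.34 → 24140.1 m
Combined: 1600 + 1960 + 1250.1 + 24140.1 = 28950.2 m
In ft: 28950.2 / 0.3048 = 94981 ft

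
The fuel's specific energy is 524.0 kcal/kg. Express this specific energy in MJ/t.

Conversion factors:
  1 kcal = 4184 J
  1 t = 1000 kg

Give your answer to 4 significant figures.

2192 MJ/t

524.0 kcal/kg × 4184 J/kcal = 2.19242×10⁶ J/kg
2.19242×10⁶ J/kg ÷ 1000000 J/MJ × 1000 kg/t = 2192.42 MJ/t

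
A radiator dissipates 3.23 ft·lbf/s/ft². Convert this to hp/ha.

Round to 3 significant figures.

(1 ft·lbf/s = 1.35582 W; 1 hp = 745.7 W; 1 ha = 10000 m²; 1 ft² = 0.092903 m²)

3.23 ft·lbf/s/ft² × 1.35582 W/ft·lbf/s ÷ 0.092903 m²/ft² = 47.1384 W/m²
47.1384 W/m² ÷ 745.7 W/hp × 10000 m²/ha = 632.136 hp/ha

632 hp/ha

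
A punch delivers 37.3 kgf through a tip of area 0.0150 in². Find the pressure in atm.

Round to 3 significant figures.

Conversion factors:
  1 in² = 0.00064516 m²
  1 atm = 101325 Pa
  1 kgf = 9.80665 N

37.3 kgf × 9.80665 = 365.788 N
0.0150 in² × 0.00064516 = 9.6774×10⁻⁶ m²
P = F / A = 365.788 N / 9.6774×10⁻⁶ m² = 3.77982×10⁷ Pa
3.77982×10⁷ Pa ÷ (101325 Pa/atm) = 373.039 atm

373 atm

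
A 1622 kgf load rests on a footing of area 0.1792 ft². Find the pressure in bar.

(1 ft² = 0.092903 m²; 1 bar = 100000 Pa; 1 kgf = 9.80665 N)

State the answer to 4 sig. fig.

1622 kgf × 9.80665 = 15906.4 N
0.1792 ft² × 0.092903 = 0.0166482 m²
P = F / A = 15906.4 N / 0.0166482 m² = 955443 Pa
955443 Pa ÷ (100000 Pa/bar) = 9.55443 bar

9.554 bar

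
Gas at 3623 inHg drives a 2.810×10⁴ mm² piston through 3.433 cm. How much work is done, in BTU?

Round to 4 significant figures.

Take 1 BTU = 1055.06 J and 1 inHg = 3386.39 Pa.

3623 inHg → 1.22689×10⁷ Pa
2.810×10⁴ mm² → 0.0281 m²
F = P × A = 1.22689×10⁷ × 0.0281 = 344756 N
3.433 cm → 0.03433 m
W = F × d = 344756 × 0.03433 = 11835.5 J
In BTU: 11835.5 / 1055.06 = 11.2178 BTU

11.22 BTU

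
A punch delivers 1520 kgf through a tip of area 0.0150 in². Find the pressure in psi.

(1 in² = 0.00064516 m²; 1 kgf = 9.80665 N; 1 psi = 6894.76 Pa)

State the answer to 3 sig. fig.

2.23×10⁵ psi

1520 kgf × 9.80665 → 14906.1 N
0.0150 in² × 0.00064516 → 9.6774×10⁻⁶ m²
P = F / A = 14906.1 N / 9.6774×10⁻⁶ m² = 1.5403×10⁹ Pa
1.5403×10⁹ Pa ÷ (6894.76 Pa/psi) = 223402 psi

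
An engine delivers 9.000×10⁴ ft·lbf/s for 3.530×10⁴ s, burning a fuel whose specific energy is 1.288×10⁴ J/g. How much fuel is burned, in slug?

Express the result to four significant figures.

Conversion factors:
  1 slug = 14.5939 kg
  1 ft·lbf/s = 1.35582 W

22.92 slug

9.000×10⁴ ft·lbf/s → 122024 W
E = P × t = 122024 × 35300 = 4.30745×10⁹ J
1.288×10⁴ J/g → 1.288×10⁷ J/kg
m = E / e_s = 4.30745×10⁹ / 1.288×10⁷ = 334.429 kg
In slug: 334.429 / 14.5939 = 22.9157 slug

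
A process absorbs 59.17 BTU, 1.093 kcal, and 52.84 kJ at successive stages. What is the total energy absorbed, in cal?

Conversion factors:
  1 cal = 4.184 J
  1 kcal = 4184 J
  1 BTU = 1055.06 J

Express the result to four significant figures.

59.17 BTU × 1055.06 = 62427.9 J
1.093 kcal × 4184 = 4573.11 J
52.84 kJ × 1000 = 52840 J
Total: 62427.9 + 4573.11 + 52840 = 119841 J
In cal: 119841 / 4.184 = 28642.7 cal

2.864×10⁴ cal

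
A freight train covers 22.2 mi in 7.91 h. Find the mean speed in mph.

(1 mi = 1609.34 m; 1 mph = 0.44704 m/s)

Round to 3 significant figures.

22.2 mi × 1609.34 → 35727.3 m
7.91 h × 3600 → 28476 s
v = d / t = 35727.3 m / 28476 s = 1.25465 m/s
1.25465 m/s ÷ (0.44704 m/s/mph) = 2.80657 mph

2.81 mph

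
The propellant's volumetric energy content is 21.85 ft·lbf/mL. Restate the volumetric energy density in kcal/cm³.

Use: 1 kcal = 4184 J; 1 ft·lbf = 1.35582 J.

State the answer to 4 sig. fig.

0.007080 kcal/cm³

21.85 ft·lbf/mL × 1.35582 J/ft·lbf ÷ 10⁻⁶ m³/mL = 2.96247×10⁷ J/m³
2.96247×10⁷ J/m³ ÷ 4184 J/kcal × 10⁻⁶ m³/cm³ = 0.00708047 kcal/cm³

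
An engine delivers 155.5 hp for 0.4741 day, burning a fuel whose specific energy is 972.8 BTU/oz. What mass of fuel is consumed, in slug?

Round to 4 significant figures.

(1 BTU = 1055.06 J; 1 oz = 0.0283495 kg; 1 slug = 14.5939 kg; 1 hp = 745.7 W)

155.5 hp → 115956 W
0.4741 day → 40962.2 s
E = P × t = 115956 × 40962.2 = 4.74981×10⁹ J
972.8 BTU/oz → 3.62039×10⁷ J/kg
m = E / e_s = 4.74981×10⁹ / 3.62039×10⁷ = 131.196 kg
In slug: 131.196 / 14.5939 = 8.98978 slug

8.990 slug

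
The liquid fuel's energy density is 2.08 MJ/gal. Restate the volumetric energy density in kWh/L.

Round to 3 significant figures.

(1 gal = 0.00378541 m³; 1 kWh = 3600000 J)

2.08 MJ/gal × 1000000 J/MJ ÷ 0.00378541 m³/gal = 5.49478×10⁸ J/m³
5.49478×10⁸ J/m³ ÷ 3600000 J/kWh × 0.001 m³/L = 0.152633 kWh/L

0.153 kWh/L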